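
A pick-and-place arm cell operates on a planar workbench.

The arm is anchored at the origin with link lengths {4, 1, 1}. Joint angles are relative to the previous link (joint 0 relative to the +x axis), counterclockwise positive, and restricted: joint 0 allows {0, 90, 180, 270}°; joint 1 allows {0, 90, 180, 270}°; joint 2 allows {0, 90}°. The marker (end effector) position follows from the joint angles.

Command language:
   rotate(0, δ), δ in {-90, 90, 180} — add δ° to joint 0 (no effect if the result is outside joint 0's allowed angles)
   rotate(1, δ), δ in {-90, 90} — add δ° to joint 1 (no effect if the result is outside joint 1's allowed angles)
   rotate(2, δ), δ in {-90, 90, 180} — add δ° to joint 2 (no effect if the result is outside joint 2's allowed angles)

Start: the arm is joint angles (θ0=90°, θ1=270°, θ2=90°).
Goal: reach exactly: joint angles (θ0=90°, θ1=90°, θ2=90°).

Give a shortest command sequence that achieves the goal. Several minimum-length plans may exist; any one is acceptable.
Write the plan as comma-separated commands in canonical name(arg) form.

rotate(1, -90), rotate(1, -90)

initial: joint angles (θ0=90°, θ1=270°, θ2=90°)
[1] after rotate(1, -90): joint angles (θ0=90°, θ1=180°, θ2=90°)
[2] after rotate(1, -90): joint angles (θ0=90°, θ1=90°, θ2=90°)
minimal: 2 command(s), checked below 2.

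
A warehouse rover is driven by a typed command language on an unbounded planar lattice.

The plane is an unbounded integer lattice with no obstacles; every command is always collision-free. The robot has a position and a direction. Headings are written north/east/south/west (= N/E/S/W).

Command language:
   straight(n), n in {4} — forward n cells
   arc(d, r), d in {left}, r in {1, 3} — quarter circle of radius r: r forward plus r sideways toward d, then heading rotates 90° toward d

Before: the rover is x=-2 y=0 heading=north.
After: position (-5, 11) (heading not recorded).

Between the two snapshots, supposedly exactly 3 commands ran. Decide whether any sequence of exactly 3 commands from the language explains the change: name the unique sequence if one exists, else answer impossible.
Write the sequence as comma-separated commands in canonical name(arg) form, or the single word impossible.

straight(4), straight(4), arc(left, 3)

key: running arc(left, 3) before straight(4) would end elsewhere — order is forced
t0: x=-2 y=0 heading=north
t=1 straight(4) ⇒ x=-2 y=4 heading=north
t=2 straight(4) ⇒ x=-2 y=8 heading=north
t=3 arc(left, 3) ⇒ x=-5 y=11 heading=west
uniquely the one of 27 3-step routes that fits.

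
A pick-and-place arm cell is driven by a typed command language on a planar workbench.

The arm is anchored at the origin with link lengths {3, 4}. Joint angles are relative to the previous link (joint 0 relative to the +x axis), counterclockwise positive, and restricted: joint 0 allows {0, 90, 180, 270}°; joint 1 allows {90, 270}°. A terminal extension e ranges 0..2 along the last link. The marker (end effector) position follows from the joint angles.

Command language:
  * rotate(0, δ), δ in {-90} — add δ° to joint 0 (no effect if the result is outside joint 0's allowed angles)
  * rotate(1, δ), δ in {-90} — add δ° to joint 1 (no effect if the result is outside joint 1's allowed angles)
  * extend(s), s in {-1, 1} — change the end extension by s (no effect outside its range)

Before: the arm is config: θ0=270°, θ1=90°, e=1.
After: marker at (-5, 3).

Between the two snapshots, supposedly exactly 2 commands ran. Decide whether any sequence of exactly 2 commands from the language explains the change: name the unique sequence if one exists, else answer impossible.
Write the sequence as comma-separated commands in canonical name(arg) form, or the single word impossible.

start: config: θ0=270°, θ1=90°, e=1
step 1 (rotate(0, -90)): config: θ0=180°, θ1=90°, e=1
step 2 (rotate(0, -90)): config: θ0=90°, θ1=90°, e=1
no rival 2-sequence matches.

rotate(0, -90), rotate(0, -90)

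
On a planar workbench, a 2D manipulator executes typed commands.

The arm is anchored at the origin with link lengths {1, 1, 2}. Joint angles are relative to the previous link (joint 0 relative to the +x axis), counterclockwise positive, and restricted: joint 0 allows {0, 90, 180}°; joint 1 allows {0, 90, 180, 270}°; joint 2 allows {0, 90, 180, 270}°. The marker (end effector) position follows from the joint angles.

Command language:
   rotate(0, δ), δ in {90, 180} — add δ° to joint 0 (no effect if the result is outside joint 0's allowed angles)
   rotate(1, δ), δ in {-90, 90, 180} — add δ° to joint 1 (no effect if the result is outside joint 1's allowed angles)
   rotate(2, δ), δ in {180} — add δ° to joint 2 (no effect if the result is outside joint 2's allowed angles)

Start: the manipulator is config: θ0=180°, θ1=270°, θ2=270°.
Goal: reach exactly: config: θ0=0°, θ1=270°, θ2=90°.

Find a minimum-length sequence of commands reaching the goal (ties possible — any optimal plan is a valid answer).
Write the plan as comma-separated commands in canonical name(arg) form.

rotate(2, 180), rotate(0, 180)

start: config: θ0=180°, θ1=270°, θ2=270°
step 1 (rotate(2, 180)): config: θ0=180°, θ1=270°, θ2=90°
step 2 (rotate(0, 180)): config: θ0=0°, θ1=270°, θ2=90°
nothing shorter than 2 reaches the goal.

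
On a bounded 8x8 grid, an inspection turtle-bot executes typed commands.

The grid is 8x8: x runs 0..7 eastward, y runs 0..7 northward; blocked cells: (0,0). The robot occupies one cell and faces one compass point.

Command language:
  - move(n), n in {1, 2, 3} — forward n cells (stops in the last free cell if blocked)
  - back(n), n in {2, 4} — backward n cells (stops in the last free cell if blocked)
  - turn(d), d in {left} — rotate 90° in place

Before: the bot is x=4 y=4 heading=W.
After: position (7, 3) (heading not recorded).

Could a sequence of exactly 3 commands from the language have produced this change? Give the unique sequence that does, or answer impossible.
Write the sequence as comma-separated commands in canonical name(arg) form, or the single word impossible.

back(4), turn(left), move(1)

key: running move(1) before back(4) would end elsewhere — order is forced
t0: x=4 y=4 heading=W
1. back(4) → x=7 y=4 heading=W
2. turn(left) → x=7 y=4 heading=S
3. move(1) → x=7 y=3 heading=S
no other 3-command option fits: unique.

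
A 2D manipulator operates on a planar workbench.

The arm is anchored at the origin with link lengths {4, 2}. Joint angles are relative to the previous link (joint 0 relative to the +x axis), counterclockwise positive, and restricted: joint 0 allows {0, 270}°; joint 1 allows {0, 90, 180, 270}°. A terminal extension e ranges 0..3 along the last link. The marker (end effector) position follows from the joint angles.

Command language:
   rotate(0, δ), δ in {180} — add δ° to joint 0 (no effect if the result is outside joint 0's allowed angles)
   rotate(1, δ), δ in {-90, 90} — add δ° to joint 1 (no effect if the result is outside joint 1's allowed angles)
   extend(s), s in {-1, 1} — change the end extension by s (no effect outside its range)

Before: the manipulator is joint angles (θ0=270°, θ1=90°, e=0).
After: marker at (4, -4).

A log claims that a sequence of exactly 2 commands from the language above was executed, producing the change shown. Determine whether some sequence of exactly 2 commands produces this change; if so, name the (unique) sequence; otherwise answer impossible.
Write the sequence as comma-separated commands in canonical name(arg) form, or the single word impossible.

initial: joint angles (θ0=270°, θ1=90°, e=0)
1. extend(1) → joint angles (θ0=270°, θ1=90°, e=1)
2. extend(1) → joint angles (θ0=270°, θ1=90°, e=2)
uniquely the one of 25 2-step routes that fits.

extend(1), extend(1)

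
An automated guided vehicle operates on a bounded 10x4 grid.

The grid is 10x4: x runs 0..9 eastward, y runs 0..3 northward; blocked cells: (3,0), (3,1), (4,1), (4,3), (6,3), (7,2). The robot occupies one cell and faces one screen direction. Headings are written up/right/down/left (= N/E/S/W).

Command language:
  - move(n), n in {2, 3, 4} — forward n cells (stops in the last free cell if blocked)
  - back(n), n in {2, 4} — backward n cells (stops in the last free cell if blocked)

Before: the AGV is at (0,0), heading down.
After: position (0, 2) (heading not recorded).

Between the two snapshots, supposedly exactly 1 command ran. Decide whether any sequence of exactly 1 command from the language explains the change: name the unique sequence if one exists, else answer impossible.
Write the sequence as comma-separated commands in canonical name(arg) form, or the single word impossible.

begin: at (0,0), heading down
step 1 (back(2)): at (0,2), heading down
uniquely the one of 5 1-step routes that fits.

back(2)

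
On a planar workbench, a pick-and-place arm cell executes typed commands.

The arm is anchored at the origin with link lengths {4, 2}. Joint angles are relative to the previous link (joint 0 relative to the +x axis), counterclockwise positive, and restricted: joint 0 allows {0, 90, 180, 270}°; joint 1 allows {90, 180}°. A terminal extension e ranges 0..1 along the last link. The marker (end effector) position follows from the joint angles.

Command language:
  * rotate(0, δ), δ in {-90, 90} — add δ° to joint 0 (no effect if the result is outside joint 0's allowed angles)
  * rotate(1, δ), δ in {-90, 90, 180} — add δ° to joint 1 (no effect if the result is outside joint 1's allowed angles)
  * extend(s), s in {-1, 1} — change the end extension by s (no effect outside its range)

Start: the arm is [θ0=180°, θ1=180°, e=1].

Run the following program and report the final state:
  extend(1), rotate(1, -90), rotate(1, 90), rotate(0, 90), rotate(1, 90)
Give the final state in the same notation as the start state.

[θ0=270°, θ1=180°, e=1]

from: [θ0=180°, θ1=180°, e=1]
step 1 (extend(1)): [θ0=180°, θ1=180°, e=1]
step 2 (rotate(1, -90)): [θ0=180°, θ1=90°, e=1]
step 3 (rotate(1, 90)): [θ0=180°, θ1=180°, e=1]
step 4 (rotate(0, 90)): [θ0=270°, θ1=180°, e=1]
step 5 (rotate(1, 90)): [θ0=270°, θ1=180°, e=1]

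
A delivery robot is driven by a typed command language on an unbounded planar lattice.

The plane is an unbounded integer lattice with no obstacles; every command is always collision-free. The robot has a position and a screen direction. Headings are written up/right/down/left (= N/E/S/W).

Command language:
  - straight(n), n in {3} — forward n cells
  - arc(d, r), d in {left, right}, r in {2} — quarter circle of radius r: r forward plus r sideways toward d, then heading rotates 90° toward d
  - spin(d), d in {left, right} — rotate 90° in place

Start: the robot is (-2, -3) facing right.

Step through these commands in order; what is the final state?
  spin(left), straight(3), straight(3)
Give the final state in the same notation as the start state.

(-2, 3) facing up

initial: (-2, -3) facing right
step 1 (spin(left)): (-2, -3) facing up
step 2 (straight(3)): (-2, 0) facing up
step 3 (straight(3)): (-2, 3) facing up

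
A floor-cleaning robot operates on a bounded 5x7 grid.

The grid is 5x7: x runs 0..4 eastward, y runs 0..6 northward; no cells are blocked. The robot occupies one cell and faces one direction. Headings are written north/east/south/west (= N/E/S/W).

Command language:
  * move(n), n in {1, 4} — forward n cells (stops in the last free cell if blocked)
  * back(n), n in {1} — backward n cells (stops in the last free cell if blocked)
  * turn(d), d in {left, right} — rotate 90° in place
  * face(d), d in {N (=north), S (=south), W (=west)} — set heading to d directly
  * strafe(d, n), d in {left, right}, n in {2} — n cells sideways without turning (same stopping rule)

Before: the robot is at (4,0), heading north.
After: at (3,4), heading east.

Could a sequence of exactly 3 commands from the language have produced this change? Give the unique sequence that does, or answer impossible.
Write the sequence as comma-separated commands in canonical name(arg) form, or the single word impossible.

move(4), turn(right), back(1)

key: order matters: swapping move(4) and back(1) lands elsewhere
start: at (4,0), heading north
1. move(4) → at (4,4), heading north
2. turn(right) → at (4,4), heading east
3. back(1) → at (3,4), heading east
all 1000 alternatives checked — unique.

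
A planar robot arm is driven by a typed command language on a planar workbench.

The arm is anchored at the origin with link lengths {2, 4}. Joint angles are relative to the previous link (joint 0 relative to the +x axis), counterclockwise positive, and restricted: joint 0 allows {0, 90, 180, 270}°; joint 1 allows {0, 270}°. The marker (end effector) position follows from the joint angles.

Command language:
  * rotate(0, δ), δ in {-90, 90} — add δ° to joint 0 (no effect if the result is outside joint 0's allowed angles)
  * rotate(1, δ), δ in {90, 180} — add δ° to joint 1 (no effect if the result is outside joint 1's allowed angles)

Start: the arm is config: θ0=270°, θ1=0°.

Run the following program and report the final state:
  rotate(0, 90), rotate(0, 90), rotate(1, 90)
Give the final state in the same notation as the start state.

config: θ0=90°, θ1=0°

t0: config: θ0=270°, θ1=0°
t=1 rotate(0, 90) ⇒ config: θ0=0°, θ1=0°
t=2 rotate(0, 90) ⇒ config: θ0=90°, θ1=0°
t=3 rotate(1, 90) ⇒ config: θ0=90°, θ1=0°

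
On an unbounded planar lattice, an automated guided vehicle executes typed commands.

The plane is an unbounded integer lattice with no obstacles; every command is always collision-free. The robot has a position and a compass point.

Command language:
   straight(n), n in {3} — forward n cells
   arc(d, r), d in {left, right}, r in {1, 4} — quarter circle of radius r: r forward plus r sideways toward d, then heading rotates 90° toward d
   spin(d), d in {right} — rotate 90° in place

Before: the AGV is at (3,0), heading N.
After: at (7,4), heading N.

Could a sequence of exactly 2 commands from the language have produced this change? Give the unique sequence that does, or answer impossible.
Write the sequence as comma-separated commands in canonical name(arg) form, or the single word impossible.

spin(right), arc(left, 4)

key: running arc(left, 4) before spin(right) would end elsewhere — order is forced
t0: at (3,0), heading N
[1] after spin(right): at (3,0), heading E
[2] after arc(left, 4): at (7,4), heading N
no rival 2-sequence matches.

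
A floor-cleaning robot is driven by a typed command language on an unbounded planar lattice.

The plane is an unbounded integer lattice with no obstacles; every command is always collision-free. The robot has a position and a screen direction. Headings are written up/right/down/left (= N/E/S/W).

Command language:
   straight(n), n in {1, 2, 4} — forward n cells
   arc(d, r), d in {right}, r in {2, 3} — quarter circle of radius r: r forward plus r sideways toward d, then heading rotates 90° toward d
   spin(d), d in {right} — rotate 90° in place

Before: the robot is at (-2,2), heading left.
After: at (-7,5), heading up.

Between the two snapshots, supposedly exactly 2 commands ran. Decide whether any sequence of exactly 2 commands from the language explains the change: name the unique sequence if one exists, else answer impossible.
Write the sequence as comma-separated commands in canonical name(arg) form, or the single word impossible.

key: position moved to (-7,5) AND the heading swung to N — translation plus rotation needed
begin: at (-2,2), heading left
[1] after straight(2): at (-4,2), heading left
[2] after arc(right, 3): at (-7,5), heading up
all 36 alternatives checked — unique.

straight(2), arc(right, 3)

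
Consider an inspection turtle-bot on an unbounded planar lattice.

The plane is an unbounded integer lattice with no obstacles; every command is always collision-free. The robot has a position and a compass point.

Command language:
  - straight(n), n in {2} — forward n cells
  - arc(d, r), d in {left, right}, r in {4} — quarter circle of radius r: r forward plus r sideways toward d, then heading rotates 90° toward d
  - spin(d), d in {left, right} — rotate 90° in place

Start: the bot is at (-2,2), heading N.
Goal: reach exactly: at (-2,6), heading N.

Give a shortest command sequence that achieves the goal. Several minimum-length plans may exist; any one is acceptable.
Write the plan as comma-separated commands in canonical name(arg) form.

straight(2), straight(2)

start: at (-2,2), heading N
t=1 straight(2) ⇒ at (-2,4), heading N
t=2 straight(2) ⇒ at (-2,6), heading N
shorter routes all fall short; 2 is best.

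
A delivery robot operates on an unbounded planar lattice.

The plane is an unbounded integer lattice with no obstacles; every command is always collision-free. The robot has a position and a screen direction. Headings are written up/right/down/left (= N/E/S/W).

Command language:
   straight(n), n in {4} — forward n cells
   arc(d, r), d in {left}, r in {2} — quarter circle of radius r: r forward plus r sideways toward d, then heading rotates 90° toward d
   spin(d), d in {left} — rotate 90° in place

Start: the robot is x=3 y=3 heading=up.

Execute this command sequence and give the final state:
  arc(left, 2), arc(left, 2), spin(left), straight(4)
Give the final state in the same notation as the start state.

initial: x=3 y=3 heading=up
1. arc(left, 2) → x=1 y=5 heading=left
2. arc(left, 2) → x=-1 y=3 heading=down
3. spin(left) → x=-1 y=3 heading=right
4. straight(4) → x=3 y=3 heading=right

x=3 y=3 heading=right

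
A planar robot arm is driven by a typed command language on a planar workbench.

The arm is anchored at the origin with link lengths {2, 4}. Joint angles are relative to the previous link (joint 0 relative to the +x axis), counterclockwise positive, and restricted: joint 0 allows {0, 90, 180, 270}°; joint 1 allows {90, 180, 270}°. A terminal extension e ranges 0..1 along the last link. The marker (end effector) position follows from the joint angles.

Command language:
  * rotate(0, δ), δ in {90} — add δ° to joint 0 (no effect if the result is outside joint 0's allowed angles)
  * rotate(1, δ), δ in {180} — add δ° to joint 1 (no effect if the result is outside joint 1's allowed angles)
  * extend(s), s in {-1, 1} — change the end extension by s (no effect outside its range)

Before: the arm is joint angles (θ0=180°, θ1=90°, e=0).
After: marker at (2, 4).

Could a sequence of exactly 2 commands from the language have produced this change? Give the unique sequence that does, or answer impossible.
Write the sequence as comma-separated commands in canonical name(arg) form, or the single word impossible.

rotate(0, 90), rotate(0, 90)

from: joint angles (θ0=180°, θ1=90°, e=0)
1. rotate(0, 90) → joint angles (θ0=270°, θ1=90°, e=0)
2. rotate(0, 90) → joint angles (θ0=0°, θ1=90°, e=0)
uniquely the one of 16 2-step routes that fits.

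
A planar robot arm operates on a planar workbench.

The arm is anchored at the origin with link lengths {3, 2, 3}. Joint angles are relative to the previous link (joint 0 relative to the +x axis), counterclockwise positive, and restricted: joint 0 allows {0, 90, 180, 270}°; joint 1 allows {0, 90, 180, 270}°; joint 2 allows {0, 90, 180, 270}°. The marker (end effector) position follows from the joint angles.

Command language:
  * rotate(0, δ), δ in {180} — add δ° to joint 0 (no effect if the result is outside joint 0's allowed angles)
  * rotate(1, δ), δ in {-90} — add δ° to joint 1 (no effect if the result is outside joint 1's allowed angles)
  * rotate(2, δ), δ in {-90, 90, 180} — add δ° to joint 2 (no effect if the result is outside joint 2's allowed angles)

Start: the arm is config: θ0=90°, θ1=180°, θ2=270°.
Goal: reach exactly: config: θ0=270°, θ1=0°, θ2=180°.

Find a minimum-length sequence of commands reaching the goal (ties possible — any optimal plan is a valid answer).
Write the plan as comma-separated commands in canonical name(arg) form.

from: config: θ0=90°, θ1=180°, θ2=270°
t=1 rotate(2, -90) ⇒ config: θ0=90°, θ1=180°, θ2=180°
t=2 rotate(0, 180) ⇒ config: θ0=270°, θ1=180°, θ2=180°
t=3 rotate(1, -90) ⇒ config: θ0=270°, θ1=90°, θ2=180°
t=4 rotate(1, -90) ⇒ config: θ0=270°, θ1=0°, θ2=180°
no 3-step plan works, so 4 is optimal.

rotate(2, -90), rotate(0, 180), rotate(1, -90), rotate(1, -90)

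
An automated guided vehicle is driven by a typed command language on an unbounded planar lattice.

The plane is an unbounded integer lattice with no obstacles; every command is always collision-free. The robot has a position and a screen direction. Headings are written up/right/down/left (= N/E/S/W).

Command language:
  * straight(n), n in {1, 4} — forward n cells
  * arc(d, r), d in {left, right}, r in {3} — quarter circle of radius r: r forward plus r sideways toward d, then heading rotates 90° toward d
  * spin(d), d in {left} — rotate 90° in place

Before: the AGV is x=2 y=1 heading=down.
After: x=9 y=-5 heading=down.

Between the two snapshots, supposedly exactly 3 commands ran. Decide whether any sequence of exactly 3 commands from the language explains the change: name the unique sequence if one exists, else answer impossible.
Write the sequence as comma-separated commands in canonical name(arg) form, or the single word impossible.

key: order matters: swapping arc(left, 3) and arc(right, 3) lands elsewhere
start: x=2 y=1 heading=down
step 1 (arc(left, 3)): x=5 y=-2 heading=right
step 2 (straight(1)): x=6 y=-2 heading=right
step 3 (arc(right, 3)): x=9 y=-5 heading=down
no rival 3-sequence matches.

arc(left, 3), straight(1), arc(right, 3)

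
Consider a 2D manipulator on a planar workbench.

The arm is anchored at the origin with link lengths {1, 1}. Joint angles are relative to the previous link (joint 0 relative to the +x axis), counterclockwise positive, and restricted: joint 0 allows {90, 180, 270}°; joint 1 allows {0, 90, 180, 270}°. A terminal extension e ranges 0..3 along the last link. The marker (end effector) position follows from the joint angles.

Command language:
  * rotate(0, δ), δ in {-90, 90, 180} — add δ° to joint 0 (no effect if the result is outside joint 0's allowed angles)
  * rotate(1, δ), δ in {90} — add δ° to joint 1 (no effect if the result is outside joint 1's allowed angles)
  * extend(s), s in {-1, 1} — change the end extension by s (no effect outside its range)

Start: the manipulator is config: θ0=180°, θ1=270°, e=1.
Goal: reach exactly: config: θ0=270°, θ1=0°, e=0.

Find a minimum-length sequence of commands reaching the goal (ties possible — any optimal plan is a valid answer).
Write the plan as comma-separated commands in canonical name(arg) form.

extend(-1), rotate(1, 90), rotate(0, 90)

from: config: θ0=180°, θ1=270°, e=1
[1] after extend(-1): config: θ0=180°, θ1=270°, e=0
[2] after rotate(1, 90): config: θ0=180°, θ1=0°, e=0
[3] after rotate(0, 90): config: θ0=270°, θ1=0°, e=0
no 2-step plan works, so 3 is optimal.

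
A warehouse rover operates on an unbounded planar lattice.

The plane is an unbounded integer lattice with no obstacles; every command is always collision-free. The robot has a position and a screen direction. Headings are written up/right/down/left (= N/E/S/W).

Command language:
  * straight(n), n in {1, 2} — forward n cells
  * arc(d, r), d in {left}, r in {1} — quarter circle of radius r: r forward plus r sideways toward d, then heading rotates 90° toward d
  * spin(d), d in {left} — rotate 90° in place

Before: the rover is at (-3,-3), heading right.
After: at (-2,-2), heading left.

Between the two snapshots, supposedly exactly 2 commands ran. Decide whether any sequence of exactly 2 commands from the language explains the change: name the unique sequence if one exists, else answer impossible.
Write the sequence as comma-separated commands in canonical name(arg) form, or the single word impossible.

arc(left, 1), spin(left)

key: position moved to (-2,-2) AND the heading swung to W — translation plus rotation needed
initial: at (-3,-3), heading right
t=1 arc(left, 1) ⇒ at (-2,-2), heading up
t=2 spin(left) ⇒ at (-2,-2), heading left
no rival 2-sequence matches.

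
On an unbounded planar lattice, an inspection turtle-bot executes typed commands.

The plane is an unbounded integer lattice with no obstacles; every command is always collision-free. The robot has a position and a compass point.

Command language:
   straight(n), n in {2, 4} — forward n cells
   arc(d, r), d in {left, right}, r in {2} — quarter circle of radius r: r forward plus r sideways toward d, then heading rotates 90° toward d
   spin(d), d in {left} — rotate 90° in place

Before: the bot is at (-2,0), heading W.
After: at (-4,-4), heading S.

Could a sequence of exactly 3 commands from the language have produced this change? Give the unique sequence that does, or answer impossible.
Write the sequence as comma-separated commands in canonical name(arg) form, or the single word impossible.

key: position moved to (-4,-4) AND the heading swung to S — translation plus rotation needed
initial: at (-2,0), heading W
t=1 straight(2) ⇒ at (-4,0), heading W
t=2 spin(left) ⇒ at (-4,0), heading S
t=3 straight(4) ⇒ at (-4,-4), heading S
all 125 alternatives checked — unique.

straight(2), spin(left), straight(4)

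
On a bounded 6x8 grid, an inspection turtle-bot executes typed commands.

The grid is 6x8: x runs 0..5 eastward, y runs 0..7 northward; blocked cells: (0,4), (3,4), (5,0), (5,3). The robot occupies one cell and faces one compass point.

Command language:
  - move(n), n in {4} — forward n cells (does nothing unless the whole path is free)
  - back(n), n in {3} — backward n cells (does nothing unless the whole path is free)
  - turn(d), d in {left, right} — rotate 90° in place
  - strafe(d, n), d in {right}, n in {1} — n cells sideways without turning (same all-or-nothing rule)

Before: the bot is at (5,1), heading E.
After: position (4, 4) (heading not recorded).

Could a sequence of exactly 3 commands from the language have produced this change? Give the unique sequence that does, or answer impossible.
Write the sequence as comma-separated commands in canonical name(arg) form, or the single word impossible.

key: order matters: swapping turn(right) and back(3) lands elsewhere
from: at (5,1), heading E
1. turn(right) → at (5,1), heading S
2. strafe(right, 1) → at (4,1), heading S
3. back(3) → at (4,4), heading S
all 125 alternatives checked — unique.

turn(right), strafe(right, 1), back(3)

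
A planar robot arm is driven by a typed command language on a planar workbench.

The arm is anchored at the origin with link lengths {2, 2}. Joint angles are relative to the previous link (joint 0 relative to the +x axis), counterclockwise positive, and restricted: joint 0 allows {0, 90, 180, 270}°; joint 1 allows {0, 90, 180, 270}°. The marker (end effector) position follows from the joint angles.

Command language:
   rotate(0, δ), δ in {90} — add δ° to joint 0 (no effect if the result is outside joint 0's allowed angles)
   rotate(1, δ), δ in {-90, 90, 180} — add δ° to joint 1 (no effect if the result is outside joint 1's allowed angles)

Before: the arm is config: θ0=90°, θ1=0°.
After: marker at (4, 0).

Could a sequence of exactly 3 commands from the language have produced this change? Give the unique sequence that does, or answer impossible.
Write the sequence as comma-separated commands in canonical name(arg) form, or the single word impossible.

from: config: θ0=90°, θ1=0°
t=1 rotate(0, 90) ⇒ config: θ0=180°, θ1=0°
t=2 rotate(0, 90) ⇒ config: θ0=270°, θ1=0°
t=3 rotate(0, 90) ⇒ config: θ0=0°, θ1=0°
no rival 3-sequence matches.

rotate(0, 90), rotate(0, 90), rotate(0, 90)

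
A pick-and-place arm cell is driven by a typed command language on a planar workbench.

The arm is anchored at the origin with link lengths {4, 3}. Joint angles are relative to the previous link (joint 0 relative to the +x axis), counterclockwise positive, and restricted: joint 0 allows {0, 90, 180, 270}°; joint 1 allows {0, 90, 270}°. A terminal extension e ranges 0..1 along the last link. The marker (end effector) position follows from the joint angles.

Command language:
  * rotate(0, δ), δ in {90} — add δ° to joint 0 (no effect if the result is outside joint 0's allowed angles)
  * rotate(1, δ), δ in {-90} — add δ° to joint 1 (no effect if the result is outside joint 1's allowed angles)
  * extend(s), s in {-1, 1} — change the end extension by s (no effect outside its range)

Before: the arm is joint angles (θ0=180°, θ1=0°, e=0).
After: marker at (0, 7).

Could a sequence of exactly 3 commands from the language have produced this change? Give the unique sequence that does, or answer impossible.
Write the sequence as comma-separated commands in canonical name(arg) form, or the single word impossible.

rotate(0, 90), rotate(0, 90), rotate(0, 90)

start: joint angles (θ0=180°, θ1=0°, e=0)
1. rotate(0, 90) → joint angles (θ0=270°, θ1=0°, e=0)
2. rotate(0, 90) → joint angles (θ0=0°, θ1=0°, e=0)
3. rotate(0, 90) → joint angles (θ0=90°, θ1=0°, e=0)
uniquely the one of 64 3-step routes that fits.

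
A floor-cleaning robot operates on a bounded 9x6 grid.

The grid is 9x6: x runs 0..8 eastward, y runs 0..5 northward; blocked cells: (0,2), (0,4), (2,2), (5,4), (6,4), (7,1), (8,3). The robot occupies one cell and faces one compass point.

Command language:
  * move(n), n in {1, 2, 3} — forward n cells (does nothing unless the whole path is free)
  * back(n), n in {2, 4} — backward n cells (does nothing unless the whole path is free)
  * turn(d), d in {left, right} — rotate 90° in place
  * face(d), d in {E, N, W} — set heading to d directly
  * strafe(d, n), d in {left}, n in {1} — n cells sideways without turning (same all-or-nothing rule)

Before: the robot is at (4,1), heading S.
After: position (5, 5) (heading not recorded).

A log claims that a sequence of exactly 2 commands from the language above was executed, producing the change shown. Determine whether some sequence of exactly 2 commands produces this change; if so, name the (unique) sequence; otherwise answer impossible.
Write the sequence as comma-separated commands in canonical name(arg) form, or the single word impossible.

key: order matters: swapping back(4) and strafe(left, 1) lands elsewhere
initial: at (4,1), heading S
1. back(4) → at (4,5), heading S
2. strafe(left, 1) → at (5,5), heading S
no other 2-command option fits: unique.

back(4), strafe(left, 1)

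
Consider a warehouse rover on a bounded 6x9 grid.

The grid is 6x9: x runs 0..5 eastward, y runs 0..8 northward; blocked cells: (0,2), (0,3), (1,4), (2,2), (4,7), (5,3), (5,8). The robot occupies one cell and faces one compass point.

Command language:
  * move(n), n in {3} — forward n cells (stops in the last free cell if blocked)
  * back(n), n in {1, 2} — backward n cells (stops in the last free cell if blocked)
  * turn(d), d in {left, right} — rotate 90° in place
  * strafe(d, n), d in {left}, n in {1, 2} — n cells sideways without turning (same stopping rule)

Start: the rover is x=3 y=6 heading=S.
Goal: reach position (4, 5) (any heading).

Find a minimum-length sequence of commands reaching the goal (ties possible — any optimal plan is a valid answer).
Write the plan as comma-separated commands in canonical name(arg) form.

move(3), strafe(left, 2), back(2)

start: x=3 y=6 heading=S
t=1 move(3) ⇒ x=3 y=3 heading=S
t=2 strafe(left, 2) ⇒ x=4 y=3 heading=S
t=3 back(2) ⇒ x=4 y=5 heading=S
minimal: 3 command(s), checked below 3.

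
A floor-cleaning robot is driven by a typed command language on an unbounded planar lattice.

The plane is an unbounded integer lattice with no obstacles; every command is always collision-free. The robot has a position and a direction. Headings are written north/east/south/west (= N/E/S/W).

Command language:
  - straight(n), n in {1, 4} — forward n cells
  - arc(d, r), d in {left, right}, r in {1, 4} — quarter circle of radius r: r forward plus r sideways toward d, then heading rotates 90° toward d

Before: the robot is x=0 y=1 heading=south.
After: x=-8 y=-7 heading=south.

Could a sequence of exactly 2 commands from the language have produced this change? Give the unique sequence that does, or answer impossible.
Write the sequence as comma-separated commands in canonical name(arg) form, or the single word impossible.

arc(right, 4), arc(left, 4)

key: order matters: swapping arc(right, 4) and arc(left, 4) lands elsewhere
begin: x=0 y=1 heading=south
1. arc(right, 4) → x=-4 y=-3 heading=west
2. arc(left, 4) → x=-8 y=-7 heading=south
all 36 alternatives checked — unique.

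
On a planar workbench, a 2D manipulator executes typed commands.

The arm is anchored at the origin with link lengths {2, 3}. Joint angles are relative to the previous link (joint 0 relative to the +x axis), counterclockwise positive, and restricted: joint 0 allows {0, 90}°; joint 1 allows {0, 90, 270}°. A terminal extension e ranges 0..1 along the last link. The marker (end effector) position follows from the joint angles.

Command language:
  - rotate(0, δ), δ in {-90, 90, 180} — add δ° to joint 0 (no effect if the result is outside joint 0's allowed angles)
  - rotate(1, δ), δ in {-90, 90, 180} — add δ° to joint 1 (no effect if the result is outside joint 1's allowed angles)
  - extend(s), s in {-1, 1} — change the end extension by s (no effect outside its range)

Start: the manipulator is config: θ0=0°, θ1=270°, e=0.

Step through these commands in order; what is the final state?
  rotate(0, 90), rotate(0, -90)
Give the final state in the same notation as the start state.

start: config: θ0=0°, θ1=270°, e=0
step 1 (rotate(0, 90)): config: θ0=90°, θ1=270°, e=0
step 2 (rotate(0, -90)): config: θ0=0°, θ1=270°, e=0

config: θ0=0°, θ1=270°, e=0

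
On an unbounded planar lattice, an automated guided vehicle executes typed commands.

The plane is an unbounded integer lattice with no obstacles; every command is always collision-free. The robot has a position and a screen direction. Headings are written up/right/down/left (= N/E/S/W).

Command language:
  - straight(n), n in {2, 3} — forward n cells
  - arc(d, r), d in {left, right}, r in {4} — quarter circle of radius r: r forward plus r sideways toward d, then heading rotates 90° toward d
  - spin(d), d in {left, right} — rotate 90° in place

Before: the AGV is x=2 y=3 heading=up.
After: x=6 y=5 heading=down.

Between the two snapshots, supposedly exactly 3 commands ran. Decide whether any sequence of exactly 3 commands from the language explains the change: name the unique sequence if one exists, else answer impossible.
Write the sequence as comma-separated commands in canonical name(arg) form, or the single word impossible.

key: order matters: swapping arc(right, 4) and straight(2) lands elsewhere
t0: x=2 y=3 heading=up
[1] after arc(right, 4): x=6 y=7 heading=right
[2] after spin(right): x=6 y=7 heading=down
[3] after straight(2): x=6 y=5 heading=down
no rival 3-sequence matches.

arc(right, 4), spin(right), straight(2)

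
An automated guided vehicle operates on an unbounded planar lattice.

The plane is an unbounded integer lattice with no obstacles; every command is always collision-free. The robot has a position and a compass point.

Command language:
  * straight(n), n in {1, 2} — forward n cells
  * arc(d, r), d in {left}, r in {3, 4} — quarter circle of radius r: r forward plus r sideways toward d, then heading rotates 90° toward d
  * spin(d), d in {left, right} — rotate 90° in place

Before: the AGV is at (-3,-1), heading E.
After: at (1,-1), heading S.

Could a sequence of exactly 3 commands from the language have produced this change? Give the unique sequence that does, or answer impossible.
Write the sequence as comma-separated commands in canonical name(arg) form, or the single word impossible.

key: order matters: swapping straight(2) and spin(right) lands elsewhere
t0: at (-3,-1), heading E
1. straight(2) → at (-1,-1), heading E
2. straight(2) → at (1,-1), heading E
3. spin(right) → at (1,-1), heading S
uniquely the one of 216 3-step routes that fits.

straight(2), straight(2), spin(right)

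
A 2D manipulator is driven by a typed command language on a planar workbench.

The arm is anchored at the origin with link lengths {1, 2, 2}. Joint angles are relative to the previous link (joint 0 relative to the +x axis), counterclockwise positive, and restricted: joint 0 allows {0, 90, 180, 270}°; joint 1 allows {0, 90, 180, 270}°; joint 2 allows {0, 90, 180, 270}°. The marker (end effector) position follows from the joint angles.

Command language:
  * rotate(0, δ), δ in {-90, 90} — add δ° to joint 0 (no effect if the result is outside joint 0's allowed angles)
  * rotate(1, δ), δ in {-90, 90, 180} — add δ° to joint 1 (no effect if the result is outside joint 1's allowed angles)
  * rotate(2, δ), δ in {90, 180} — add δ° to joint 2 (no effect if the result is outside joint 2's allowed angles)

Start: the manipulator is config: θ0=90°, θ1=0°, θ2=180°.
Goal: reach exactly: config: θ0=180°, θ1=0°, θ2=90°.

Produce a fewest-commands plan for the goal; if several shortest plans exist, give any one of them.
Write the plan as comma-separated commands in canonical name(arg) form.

rotate(2, 90), rotate(2, 180), rotate(0, 90)

t0: config: θ0=90°, θ1=0°, θ2=180°
step 1 (rotate(2, 90)): config: θ0=90°, θ1=0°, θ2=270°
step 2 (rotate(2, 180)): config: θ0=90°, θ1=0°, θ2=90°
step 3 (rotate(0, 90)): config: θ0=180°, θ1=0°, θ2=90°
shorter routes all fall short; 3 is best.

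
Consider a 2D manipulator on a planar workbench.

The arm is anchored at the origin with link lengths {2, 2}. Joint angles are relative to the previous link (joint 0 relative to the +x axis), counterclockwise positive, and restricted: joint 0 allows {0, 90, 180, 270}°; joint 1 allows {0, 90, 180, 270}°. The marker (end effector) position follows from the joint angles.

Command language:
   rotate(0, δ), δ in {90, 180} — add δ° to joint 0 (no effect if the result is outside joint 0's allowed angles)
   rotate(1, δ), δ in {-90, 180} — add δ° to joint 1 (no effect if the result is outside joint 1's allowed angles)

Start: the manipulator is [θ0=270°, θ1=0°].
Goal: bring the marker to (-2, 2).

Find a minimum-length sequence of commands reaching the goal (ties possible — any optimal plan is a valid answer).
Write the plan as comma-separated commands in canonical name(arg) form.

start: [θ0=270°, θ1=0°]
[1] after rotate(1, -90): [θ0=270°, θ1=270°]
[2] after rotate(0, 180): [θ0=90°, θ1=270°]
[3] after rotate(0, 90): [θ0=180°, θ1=270°]
no 2-step plan works, so 3 is optimal.

rotate(1, -90), rotate(0, 180), rotate(0, 90)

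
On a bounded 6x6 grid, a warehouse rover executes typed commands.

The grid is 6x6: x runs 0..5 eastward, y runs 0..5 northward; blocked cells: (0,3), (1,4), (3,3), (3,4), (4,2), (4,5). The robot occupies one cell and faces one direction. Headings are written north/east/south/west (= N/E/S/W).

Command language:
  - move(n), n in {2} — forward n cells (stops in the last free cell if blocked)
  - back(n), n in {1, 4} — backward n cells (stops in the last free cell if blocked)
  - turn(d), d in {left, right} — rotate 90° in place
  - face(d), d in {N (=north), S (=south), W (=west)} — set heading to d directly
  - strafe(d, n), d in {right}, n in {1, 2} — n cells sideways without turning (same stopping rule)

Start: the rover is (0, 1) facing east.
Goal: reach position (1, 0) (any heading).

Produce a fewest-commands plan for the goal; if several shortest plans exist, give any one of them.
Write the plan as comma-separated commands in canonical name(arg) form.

t0: (0, 1) facing east
step 1 (move(2)): (2, 1) facing east
step 2 (strafe(right, 1)): (2, 0) facing east
step 3 (back(1)): (1, 0) facing east
nothing shorter than 3 reaches the goal.

move(2), strafe(right, 1), back(1)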